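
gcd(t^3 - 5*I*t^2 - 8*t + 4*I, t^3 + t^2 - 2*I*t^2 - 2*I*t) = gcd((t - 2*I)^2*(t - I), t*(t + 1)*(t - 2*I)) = t - 2*I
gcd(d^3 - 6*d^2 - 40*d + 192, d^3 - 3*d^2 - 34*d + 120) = d^2 + 2*d - 24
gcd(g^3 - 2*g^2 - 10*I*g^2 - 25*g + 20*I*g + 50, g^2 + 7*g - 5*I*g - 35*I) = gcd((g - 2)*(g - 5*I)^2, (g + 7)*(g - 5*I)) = g - 5*I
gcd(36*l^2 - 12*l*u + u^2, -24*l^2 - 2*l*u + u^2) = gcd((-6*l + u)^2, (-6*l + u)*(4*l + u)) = -6*l + u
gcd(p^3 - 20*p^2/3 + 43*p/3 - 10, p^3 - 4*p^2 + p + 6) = p^2 - 5*p + 6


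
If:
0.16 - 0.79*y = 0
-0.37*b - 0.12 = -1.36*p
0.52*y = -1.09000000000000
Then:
No Solution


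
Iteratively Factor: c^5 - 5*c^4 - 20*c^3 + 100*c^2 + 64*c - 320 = (c - 2)*(c^4 - 3*c^3 - 26*c^2 + 48*c + 160) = (c - 5)*(c - 2)*(c^3 + 2*c^2 - 16*c - 32) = (c - 5)*(c - 2)*(c + 2)*(c^2 - 16) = (c - 5)*(c - 2)*(c + 2)*(c + 4)*(c - 4)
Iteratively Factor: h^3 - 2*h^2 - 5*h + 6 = (h - 3)*(h^2 + h - 2) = (h - 3)*(h + 2)*(h - 1)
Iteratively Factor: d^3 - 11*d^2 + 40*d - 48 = (d - 4)*(d^2 - 7*d + 12) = (d - 4)^2*(d - 3)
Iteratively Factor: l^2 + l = (l + 1)*(l)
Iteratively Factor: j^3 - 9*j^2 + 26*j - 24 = (j - 2)*(j^2 - 7*j + 12) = (j - 4)*(j - 2)*(j - 3)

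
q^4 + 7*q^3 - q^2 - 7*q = q*(q - 1)*(q + 1)*(q + 7)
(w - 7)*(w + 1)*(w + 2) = w^3 - 4*w^2 - 19*w - 14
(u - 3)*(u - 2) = u^2 - 5*u + 6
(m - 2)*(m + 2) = m^2 - 4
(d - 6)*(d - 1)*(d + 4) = d^3 - 3*d^2 - 22*d + 24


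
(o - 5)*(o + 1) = o^2 - 4*o - 5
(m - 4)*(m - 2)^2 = m^3 - 8*m^2 + 20*m - 16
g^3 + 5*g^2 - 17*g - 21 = (g - 3)*(g + 1)*(g + 7)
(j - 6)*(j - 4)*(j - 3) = j^3 - 13*j^2 + 54*j - 72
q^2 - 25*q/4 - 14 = (q - 8)*(q + 7/4)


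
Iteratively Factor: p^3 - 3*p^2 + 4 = (p - 2)*(p^2 - p - 2) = (p - 2)^2*(p + 1)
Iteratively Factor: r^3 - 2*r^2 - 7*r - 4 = (r + 1)*(r^2 - 3*r - 4) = (r + 1)^2*(r - 4)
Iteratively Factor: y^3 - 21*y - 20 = (y - 5)*(y^2 + 5*y + 4) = (y - 5)*(y + 1)*(y + 4)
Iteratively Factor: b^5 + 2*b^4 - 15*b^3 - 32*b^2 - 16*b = (b)*(b^4 + 2*b^3 - 15*b^2 - 32*b - 16) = b*(b - 4)*(b^3 + 6*b^2 + 9*b + 4) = b*(b - 4)*(b + 4)*(b^2 + 2*b + 1) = b*(b - 4)*(b + 1)*(b + 4)*(b + 1)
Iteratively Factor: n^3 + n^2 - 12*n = (n)*(n^2 + n - 12) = n*(n - 3)*(n + 4)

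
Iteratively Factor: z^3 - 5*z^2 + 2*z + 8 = (z - 2)*(z^2 - 3*z - 4) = (z - 4)*(z - 2)*(z + 1)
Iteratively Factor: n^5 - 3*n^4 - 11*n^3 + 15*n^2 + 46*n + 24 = (n + 2)*(n^4 - 5*n^3 - n^2 + 17*n + 12) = (n - 4)*(n + 2)*(n^3 - n^2 - 5*n - 3) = (n - 4)*(n - 3)*(n + 2)*(n^2 + 2*n + 1) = (n - 4)*(n - 3)*(n + 1)*(n + 2)*(n + 1)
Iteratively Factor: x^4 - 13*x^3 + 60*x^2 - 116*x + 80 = (x - 2)*(x^3 - 11*x^2 + 38*x - 40) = (x - 5)*(x - 2)*(x^2 - 6*x + 8) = (x - 5)*(x - 2)^2*(x - 4)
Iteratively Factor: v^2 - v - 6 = (v - 3)*(v + 2)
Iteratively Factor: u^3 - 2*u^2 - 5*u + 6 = (u - 1)*(u^2 - u - 6) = (u - 1)*(u + 2)*(u - 3)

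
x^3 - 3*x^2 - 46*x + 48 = (x - 8)*(x - 1)*(x + 6)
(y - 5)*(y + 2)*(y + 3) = y^3 - 19*y - 30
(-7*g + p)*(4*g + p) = -28*g^2 - 3*g*p + p^2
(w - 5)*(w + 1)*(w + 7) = w^3 + 3*w^2 - 33*w - 35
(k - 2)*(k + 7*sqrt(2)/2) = k^2 - 2*k + 7*sqrt(2)*k/2 - 7*sqrt(2)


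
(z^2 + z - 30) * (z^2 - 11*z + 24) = z^4 - 10*z^3 - 17*z^2 + 354*z - 720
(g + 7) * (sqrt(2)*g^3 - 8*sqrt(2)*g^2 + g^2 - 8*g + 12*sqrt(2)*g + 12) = sqrt(2)*g^4 - sqrt(2)*g^3 + g^3 - 44*sqrt(2)*g^2 - g^2 - 44*g + 84*sqrt(2)*g + 84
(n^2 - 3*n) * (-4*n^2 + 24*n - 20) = -4*n^4 + 36*n^3 - 92*n^2 + 60*n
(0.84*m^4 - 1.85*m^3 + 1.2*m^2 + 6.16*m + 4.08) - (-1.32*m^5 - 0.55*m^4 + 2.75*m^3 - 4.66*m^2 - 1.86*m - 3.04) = 1.32*m^5 + 1.39*m^4 - 4.6*m^3 + 5.86*m^2 + 8.02*m + 7.12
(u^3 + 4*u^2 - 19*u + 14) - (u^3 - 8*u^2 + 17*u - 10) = 12*u^2 - 36*u + 24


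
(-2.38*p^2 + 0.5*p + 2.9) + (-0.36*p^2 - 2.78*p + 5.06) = -2.74*p^2 - 2.28*p + 7.96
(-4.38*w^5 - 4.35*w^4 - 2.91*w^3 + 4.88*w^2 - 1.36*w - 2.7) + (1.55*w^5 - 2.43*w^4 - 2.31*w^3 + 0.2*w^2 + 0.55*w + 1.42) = -2.83*w^5 - 6.78*w^4 - 5.22*w^3 + 5.08*w^2 - 0.81*w - 1.28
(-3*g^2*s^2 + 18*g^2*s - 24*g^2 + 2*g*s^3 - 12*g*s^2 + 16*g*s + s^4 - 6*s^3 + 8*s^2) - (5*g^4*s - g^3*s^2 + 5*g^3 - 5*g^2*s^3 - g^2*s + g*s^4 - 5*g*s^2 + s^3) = -5*g^4*s + g^3*s^2 - 5*g^3 + 5*g^2*s^3 - 3*g^2*s^2 + 19*g^2*s - 24*g^2 - g*s^4 + 2*g*s^3 - 7*g*s^2 + 16*g*s + s^4 - 7*s^3 + 8*s^2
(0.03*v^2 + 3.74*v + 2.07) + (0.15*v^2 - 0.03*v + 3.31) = 0.18*v^2 + 3.71*v + 5.38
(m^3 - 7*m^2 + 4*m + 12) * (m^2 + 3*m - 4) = m^5 - 4*m^4 - 21*m^3 + 52*m^2 + 20*m - 48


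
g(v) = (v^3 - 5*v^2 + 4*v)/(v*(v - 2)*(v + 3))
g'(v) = (3*v^2 - 10*v + 4)/(v*(v - 2)*(v + 3)) - (v^3 - 5*v^2 + 4*v)/(v*(v - 2)*(v + 3)^2) - (v^3 - 5*v^2 + 4*v)/(v*(v - 2)^2*(v + 3)) - (v^3 - 5*v^2 + 4*v)/(v^2*(v - 2)*(v + 3)) = 2*(3*v^2 - 10*v + 13)/(v^4 + 2*v^3 - 11*v^2 - 12*v + 36)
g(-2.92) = -68.92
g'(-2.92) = 875.02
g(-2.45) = -9.09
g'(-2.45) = 18.53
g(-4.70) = 4.35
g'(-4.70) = 1.95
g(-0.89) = -1.52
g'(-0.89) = 1.31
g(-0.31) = -0.91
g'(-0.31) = 0.85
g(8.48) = 0.45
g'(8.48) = 0.05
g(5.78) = 0.26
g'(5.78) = 0.10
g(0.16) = -0.55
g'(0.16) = 0.68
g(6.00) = 0.28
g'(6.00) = 0.09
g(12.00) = 0.59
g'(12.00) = 0.03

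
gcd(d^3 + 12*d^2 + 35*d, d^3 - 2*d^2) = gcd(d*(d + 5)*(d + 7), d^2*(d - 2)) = d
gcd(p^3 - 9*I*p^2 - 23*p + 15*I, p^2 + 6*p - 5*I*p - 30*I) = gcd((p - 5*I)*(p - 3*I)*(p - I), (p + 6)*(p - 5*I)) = p - 5*I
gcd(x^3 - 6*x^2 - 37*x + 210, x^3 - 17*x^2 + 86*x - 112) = x - 7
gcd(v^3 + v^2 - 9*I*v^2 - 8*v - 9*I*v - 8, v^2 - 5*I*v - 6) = 1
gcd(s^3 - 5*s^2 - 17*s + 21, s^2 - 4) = 1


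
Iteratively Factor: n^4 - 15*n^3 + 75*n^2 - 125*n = (n)*(n^3 - 15*n^2 + 75*n - 125) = n*(n - 5)*(n^2 - 10*n + 25) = n*(n - 5)^2*(n - 5)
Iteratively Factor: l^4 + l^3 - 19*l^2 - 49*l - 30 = (l - 5)*(l^3 + 6*l^2 + 11*l + 6) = (l - 5)*(l + 2)*(l^2 + 4*l + 3) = (l - 5)*(l + 2)*(l + 3)*(l + 1)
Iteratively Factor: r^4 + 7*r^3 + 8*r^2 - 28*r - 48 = (r - 2)*(r^3 + 9*r^2 + 26*r + 24) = (r - 2)*(r + 2)*(r^2 + 7*r + 12) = (r - 2)*(r + 2)*(r + 3)*(r + 4)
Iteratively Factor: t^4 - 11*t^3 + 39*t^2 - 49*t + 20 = (t - 1)*(t^3 - 10*t^2 + 29*t - 20) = (t - 1)^2*(t^2 - 9*t + 20) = (t - 5)*(t - 1)^2*(t - 4)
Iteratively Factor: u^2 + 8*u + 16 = (u + 4)*(u + 4)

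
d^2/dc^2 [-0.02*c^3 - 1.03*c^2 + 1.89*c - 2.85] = -0.12*c - 2.06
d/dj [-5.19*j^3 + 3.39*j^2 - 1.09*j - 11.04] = -15.57*j^2 + 6.78*j - 1.09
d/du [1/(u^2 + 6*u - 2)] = 2*(-u - 3)/(u^2 + 6*u - 2)^2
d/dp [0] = 0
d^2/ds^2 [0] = 0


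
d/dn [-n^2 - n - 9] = -2*n - 1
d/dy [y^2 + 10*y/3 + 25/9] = 2*y + 10/3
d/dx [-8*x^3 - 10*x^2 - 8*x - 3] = -24*x^2 - 20*x - 8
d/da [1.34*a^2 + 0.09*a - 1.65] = 2.68*a + 0.09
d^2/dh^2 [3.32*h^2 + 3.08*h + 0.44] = 6.64000000000000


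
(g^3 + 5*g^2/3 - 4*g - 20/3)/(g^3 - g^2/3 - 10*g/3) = (g + 2)/g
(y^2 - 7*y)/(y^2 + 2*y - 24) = y*(y - 7)/(y^2 + 2*y - 24)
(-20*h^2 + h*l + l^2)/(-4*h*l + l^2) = (5*h + l)/l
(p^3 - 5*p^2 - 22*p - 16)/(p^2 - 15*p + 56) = (p^2 + 3*p + 2)/(p - 7)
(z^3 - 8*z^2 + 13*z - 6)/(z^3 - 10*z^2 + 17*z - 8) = (z - 6)/(z - 8)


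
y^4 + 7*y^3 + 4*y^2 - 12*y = y*(y - 1)*(y + 2)*(y + 6)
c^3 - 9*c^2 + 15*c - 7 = (c - 7)*(c - 1)^2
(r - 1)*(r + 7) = r^2 + 6*r - 7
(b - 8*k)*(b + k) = b^2 - 7*b*k - 8*k^2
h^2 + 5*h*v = h*(h + 5*v)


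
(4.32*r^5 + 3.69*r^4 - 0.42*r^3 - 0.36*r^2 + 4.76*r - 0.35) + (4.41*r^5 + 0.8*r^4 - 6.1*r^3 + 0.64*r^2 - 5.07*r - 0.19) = 8.73*r^5 + 4.49*r^4 - 6.52*r^3 + 0.28*r^2 - 0.31*r - 0.54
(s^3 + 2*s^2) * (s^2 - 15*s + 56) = s^5 - 13*s^4 + 26*s^3 + 112*s^2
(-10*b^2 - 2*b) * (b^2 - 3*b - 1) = -10*b^4 + 28*b^3 + 16*b^2 + 2*b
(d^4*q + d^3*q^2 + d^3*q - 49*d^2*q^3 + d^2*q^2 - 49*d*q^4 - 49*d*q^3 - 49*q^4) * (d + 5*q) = d^5*q + 6*d^4*q^2 + d^4*q - 44*d^3*q^3 + 6*d^3*q^2 - 294*d^2*q^4 - 44*d^2*q^3 - 245*d*q^5 - 294*d*q^4 - 245*q^5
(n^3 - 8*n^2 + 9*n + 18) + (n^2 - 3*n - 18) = n^3 - 7*n^2 + 6*n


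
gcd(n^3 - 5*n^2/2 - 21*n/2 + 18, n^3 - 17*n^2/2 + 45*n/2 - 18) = n^2 - 11*n/2 + 6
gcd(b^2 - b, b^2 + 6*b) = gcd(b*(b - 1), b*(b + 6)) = b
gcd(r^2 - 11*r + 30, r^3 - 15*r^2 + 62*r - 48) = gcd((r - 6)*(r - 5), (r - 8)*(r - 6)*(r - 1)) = r - 6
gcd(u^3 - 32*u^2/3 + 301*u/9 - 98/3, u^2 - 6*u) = u - 6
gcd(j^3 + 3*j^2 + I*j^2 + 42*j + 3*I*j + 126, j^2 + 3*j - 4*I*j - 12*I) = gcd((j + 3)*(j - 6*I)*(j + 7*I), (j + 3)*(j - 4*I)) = j + 3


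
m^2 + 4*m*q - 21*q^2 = (m - 3*q)*(m + 7*q)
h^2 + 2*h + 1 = (h + 1)^2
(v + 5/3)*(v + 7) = v^2 + 26*v/3 + 35/3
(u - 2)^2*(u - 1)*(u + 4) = u^4 - u^3 - 12*u^2 + 28*u - 16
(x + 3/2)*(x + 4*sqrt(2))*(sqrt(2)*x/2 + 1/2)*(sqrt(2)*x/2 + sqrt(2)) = x^4/2 + 7*x^3/4 + 9*sqrt(2)*x^3/4 + 7*x^2/2 + 63*sqrt(2)*x^2/8 + 7*x + 27*sqrt(2)*x/4 + 6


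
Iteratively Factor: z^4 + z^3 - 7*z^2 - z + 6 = (z + 1)*(z^3 - 7*z + 6) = (z - 1)*(z + 1)*(z^2 + z - 6) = (z - 1)*(z + 1)*(z + 3)*(z - 2)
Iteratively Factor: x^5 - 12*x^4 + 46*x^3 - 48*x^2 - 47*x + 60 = (x - 1)*(x^4 - 11*x^3 + 35*x^2 - 13*x - 60) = (x - 1)*(x + 1)*(x^3 - 12*x^2 + 47*x - 60) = (x - 4)*(x - 1)*(x + 1)*(x^2 - 8*x + 15) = (x - 4)*(x - 3)*(x - 1)*(x + 1)*(x - 5)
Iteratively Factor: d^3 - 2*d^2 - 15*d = (d - 5)*(d^2 + 3*d) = (d - 5)*(d + 3)*(d)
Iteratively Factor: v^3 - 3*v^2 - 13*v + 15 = (v - 1)*(v^2 - 2*v - 15) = (v - 1)*(v + 3)*(v - 5)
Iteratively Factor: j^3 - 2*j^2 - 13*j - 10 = (j + 2)*(j^2 - 4*j - 5) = (j + 1)*(j + 2)*(j - 5)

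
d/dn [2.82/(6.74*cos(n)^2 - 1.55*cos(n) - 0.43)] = (38.0136*cos(n) - 4.371)*sin(n)/(-6.74*cos(n)^2 + 1.55*cos(n) + 0.43)^2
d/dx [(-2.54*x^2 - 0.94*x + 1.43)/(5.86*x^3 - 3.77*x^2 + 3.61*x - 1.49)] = (14.8844*x^4 + 11.0168*x^3 - 37.8526*x^2 + 18.3514*x - 3.7617)/(34.3396*x^6 - 44.1844*x^5 + 56.5221*x^4 - 44.6822*x^3 + 24.2667*x^2 - 10.7578*x + 2.2201)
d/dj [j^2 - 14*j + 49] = 2*j - 14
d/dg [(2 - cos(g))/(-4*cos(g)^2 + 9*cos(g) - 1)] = (-4*sin(g)^2 - 16*cos(g) + 21)*sin(g)/(4*cos(g)^2 - 9*cos(g) + 1)^2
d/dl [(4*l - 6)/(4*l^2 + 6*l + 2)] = (-4*l^2 + 12*l + 11)/(4*l^4 + 12*l^3 + 13*l^2 + 6*l + 1)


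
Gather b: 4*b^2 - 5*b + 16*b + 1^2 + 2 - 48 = 4*b^2 + 11*b - 45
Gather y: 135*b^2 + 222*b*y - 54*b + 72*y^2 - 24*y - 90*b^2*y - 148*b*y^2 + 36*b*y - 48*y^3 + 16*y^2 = 135*b^2 - 54*b - 48*y^3 + y^2*(88 - 148*b) + y*(-90*b^2 + 258*b - 24)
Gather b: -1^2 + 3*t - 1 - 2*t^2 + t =-2*t^2 + 4*t - 2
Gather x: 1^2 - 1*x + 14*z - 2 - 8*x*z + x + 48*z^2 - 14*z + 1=-8*x*z + 48*z^2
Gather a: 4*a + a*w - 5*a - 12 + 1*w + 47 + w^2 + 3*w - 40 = a*(w - 1) + w^2 + 4*w - 5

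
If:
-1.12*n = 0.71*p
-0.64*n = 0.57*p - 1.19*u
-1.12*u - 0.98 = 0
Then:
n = 4.02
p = -6.34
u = -0.88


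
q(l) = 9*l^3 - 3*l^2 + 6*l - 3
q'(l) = 27*l^2 - 6*l + 6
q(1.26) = 17.80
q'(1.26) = 41.31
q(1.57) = 33.85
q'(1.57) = 63.13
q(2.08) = 77.49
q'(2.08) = 110.33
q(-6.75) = -2948.11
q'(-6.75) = 1276.69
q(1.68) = 41.29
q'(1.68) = 72.12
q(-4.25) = -773.58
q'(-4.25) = 519.19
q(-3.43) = -422.06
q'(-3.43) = 344.23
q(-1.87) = -83.56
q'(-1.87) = 111.64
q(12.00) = 15189.00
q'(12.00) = 3822.00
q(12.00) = 15189.00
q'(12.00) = 3822.00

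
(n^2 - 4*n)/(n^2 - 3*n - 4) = n/(n + 1)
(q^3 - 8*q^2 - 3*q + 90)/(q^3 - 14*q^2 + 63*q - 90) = (q + 3)/(q - 3)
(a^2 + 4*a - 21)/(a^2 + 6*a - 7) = (a - 3)/(a - 1)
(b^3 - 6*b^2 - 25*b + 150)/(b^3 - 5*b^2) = (b^2 - b - 30)/b^2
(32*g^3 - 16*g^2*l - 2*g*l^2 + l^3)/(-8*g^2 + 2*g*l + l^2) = -4*g + l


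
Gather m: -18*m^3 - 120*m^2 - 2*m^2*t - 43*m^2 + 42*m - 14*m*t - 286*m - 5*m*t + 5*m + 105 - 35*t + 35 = -18*m^3 + m^2*(-2*t - 163) + m*(-19*t - 239) - 35*t + 140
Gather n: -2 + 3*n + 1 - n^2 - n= -n^2 + 2*n - 1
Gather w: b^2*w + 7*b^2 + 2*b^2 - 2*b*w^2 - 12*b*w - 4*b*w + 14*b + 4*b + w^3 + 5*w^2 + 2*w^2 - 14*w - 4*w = 9*b^2 + 18*b + w^3 + w^2*(7 - 2*b) + w*(b^2 - 16*b - 18)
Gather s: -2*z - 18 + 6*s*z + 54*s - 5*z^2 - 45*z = s*(6*z + 54) - 5*z^2 - 47*z - 18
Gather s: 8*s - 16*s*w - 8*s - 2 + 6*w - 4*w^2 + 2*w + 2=-16*s*w - 4*w^2 + 8*w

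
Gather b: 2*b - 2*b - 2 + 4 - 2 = 0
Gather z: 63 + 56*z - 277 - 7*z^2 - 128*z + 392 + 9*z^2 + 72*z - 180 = 2*z^2 - 2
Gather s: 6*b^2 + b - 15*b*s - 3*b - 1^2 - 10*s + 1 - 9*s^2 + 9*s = 6*b^2 - 2*b - 9*s^2 + s*(-15*b - 1)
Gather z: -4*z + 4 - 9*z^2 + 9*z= -9*z^2 + 5*z + 4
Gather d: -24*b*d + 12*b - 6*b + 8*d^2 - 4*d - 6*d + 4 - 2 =6*b + 8*d^2 + d*(-24*b - 10) + 2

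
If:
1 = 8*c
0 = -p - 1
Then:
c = 1/8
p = -1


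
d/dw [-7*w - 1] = -7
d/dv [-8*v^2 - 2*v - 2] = -16*v - 2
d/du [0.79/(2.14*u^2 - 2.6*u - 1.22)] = (2.054 - 3.3812*u)/(-2.14*u^2 + 2.6*u + 1.22)^2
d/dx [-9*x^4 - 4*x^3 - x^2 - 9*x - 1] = -36*x^3 - 12*x^2 - 2*x - 9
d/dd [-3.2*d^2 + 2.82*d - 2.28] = 2.82 - 6.4*d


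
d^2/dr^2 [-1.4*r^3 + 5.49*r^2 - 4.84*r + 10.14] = 10.98 - 8.4*r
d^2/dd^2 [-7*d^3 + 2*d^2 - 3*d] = 4 - 42*d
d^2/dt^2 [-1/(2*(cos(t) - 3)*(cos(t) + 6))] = (4*sin(t)^4 - 83*sin(t)^2 + 171*cos(t)/4 + 9*cos(3*t)/4 + 25)/(2*(cos(t) - 3)^3*(cos(t) + 6)^3)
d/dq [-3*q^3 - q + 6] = -9*q^2 - 1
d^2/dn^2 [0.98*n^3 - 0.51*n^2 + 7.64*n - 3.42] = 5.88*n - 1.02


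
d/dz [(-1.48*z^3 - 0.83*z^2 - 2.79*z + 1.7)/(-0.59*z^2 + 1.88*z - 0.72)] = (0.8732*z^4 - 5.5648*z^3 - 0.00970000000000026*z^2 + 3.2012*z - 1.1872)/(0.3481*z^4 - 2.2184*z^3 + 4.384*z^2 - 2.7072*z + 0.5184)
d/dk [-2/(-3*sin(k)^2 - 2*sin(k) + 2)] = -4*(3*sin(k) + 1)*cos(k)/(3*sin(k)^2 + 2*sin(k) - 2)^2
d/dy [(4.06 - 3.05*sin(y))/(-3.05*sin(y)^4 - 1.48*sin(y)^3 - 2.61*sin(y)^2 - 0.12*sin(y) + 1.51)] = (-27.9075*sin(y)^4 + 40.504*sin(y)^3 + 10.0659*sin(y)^2 + 21.1932*sin(y) - 4.1183)*cos(y)/(9.3025*sin(y)^8 + 9.028*sin(y)^7 + 18.1114*sin(y)^6 + 8.4576*sin(y)^5 - 2.0437*sin(y)^4 - 3.8432*sin(y)^3 - 7.8678*sin(y)^2 - 0.3624*sin(y) + 2.2801)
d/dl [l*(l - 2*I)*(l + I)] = 3*l^2 - 2*I*l + 2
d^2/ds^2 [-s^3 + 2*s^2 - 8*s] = 4 - 6*s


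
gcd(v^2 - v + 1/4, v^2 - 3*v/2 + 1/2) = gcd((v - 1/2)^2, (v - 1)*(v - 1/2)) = v - 1/2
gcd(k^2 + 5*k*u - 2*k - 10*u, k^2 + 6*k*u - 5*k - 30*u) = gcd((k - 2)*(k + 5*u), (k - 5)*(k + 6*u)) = 1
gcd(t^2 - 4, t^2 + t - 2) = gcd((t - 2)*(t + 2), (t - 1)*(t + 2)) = t + 2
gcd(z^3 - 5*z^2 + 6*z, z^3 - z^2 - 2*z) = z^2 - 2*z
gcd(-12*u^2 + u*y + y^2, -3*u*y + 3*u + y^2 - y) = -3*u + y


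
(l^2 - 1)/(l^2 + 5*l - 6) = (l + 1)/(l + 6)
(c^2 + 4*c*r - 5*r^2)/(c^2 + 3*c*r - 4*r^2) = (c + 5*r)/(c + 4*r)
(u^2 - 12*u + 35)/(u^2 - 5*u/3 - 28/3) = 3*(-u^2 + 12*u - 35)/(-3*u^2 + 5*u + 28)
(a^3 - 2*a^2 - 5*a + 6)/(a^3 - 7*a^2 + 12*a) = (a^2 + a - 2)/(a*(a - 4))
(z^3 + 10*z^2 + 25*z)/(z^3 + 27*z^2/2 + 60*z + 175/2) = 2*z/(2*z + 7)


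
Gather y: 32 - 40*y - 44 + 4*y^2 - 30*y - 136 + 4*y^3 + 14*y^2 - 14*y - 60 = 4*y^3 + 18*y^2 - 84*y - 208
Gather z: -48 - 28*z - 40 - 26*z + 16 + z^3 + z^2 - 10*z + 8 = z^3 + z^2 - 64*z - 64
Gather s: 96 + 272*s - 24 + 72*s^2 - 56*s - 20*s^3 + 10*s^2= -20*s^3 + 82*s^2 + 216*s + 72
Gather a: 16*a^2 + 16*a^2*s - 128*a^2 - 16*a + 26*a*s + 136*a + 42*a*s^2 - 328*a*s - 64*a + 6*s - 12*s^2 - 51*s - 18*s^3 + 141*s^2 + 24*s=a^2*(16*s - 112) + a*(42*s^2 - 302*s + 56) - 18*s^3 + 129*s^2 - 21*s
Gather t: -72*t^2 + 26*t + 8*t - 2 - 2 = -72*t^2 + 34*t - 4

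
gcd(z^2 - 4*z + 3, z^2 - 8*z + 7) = z - 1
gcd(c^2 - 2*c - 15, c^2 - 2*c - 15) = c^2 - 2*c - 15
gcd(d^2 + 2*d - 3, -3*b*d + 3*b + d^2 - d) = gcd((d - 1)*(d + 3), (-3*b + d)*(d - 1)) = d - 1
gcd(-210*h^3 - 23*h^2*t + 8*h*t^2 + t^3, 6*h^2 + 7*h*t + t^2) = 6*h + t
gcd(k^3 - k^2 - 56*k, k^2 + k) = k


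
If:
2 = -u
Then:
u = -2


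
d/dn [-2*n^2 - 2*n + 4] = -4*n - 2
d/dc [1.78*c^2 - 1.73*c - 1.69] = 3.56*c - 1.73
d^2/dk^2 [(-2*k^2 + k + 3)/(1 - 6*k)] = -224/(216*k^3 - 108*k^2 + 18*k - 1)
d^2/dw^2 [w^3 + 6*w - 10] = 6*w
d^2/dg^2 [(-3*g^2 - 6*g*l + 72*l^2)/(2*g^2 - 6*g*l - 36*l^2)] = 3*l*(-5*g^3 + 18*g^2*l - 324*g*l^2 + 432*l^3)/(g^6 - 9*g^5*l - 27*g^4*l^2 + 297*g^3*l^3 + 486*g^2*l^4 - 2916*g*l^5 - 5832*l^6)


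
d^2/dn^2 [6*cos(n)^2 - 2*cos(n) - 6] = 2*cos(n) - 12*cos(2*n)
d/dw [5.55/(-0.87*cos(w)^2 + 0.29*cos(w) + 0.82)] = (1.6095 - 9.657*cos(w))*sin(w)/(-0.87*cos(w)^2 + 0.29*cos(w) + 0.82)^2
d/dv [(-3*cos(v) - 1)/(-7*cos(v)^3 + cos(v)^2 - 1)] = (59*cos(v)/2 + 9*cos(2*v) + 21*cos(3*v)/2 + 6)*sin(v)/(7*cos(v)^3 - cos(v)^2 + 1)^2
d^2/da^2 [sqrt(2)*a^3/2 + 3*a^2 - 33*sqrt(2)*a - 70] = 3*sqrt(2)*a + 6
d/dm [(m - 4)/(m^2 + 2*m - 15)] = (m^2 + 2*m - 2*(m - 4)*(m + 1) - 15)/(m^2 + 2*m - 15)^2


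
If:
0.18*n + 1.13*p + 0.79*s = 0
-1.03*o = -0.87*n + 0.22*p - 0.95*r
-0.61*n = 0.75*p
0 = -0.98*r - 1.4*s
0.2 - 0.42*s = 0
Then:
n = 0.51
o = -0.11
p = -0.41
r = -0.68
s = 0.48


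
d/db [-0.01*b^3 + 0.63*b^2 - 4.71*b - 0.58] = -0.03*b^2 + 1.26*b - 4.71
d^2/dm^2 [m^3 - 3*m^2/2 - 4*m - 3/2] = 6*m - 3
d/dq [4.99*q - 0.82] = 4.99000000000000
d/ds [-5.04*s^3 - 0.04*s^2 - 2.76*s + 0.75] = -15.12*s^2 - 0.08*s - 2.76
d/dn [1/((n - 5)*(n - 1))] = 2*(3 - n)/(n^4 - 12*n^3 + 46*n^2 - 60*n + 25)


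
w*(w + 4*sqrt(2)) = w^2 + 4*sqrt(2)*w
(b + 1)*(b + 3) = b^2 + 4*b + 3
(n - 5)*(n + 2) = n^2 - 3*n - 10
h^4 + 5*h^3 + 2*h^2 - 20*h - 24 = (h - 2)*(h + 2)^2*(h + 3)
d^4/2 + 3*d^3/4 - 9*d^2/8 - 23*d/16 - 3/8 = (d/2 + 1/4)*(d - 3/2)*(d + 1/2)*(d + 2)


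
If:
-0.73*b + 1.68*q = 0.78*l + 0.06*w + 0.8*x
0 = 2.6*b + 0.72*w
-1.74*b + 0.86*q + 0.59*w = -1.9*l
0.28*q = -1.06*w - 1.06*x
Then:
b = 0.330723414484055*x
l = 0.340824444293126*x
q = 0.735484773403047*x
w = -1.19427899674797*x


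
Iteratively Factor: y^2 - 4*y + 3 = (y - 1)*(y - 3)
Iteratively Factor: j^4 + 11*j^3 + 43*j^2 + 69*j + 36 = (j + 3)*(j^3 + 8*j^2 + 19*j + 12) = (j + 3)*(j + 4)*(j^2 + 4*j + 3) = (j + 1)*(j + 3)*(j + 4)*(j + 3)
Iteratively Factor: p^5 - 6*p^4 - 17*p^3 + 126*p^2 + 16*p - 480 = (p + 4)*(p^4 - 10*p^3 + 23*p^2 + 34*p - 120) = (p - 4)*(p + 4)*(p^3 - 6*p^2 - p + 30) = (p - 5)*(p - 4)*(p + 4)*(p^2 - p - 6) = (p - 5)*(p - 4)*(p + 2)*(p + 4)*(p - 3)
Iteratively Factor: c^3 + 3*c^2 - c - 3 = (c + 1)*(c^2 + 2*c - 3) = (c + 1)*(c + 3)*(c - 1)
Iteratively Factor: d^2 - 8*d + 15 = (d - 5)*(d - 3)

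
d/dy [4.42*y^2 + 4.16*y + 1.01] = 8.84*y + 4.16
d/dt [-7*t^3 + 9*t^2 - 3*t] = -21*t^2 + 18*t - 3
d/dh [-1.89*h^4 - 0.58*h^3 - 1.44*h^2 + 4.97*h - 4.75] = -7.56*h^3 - 1.74*h^2 - 2.88*h + 4.97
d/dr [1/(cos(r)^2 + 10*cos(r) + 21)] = 2*(cos(r) + 5)*sin(r)/(cos(r)^2 + 10*cos(r) + 21)^2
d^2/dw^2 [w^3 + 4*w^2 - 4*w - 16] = 6*w + 8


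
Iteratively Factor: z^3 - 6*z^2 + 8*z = (z)*(z^2 - 6*z + 8) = z*(z - 4)*(z - 2)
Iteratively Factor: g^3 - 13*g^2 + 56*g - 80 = (g - 4)*(g^2 - 9*g + 20) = (g - 4)^2*(g - 5)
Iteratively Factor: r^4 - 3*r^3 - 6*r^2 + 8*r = (r - 1)*(r^3 - 2*r^2 - 8*r) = (r - 4)*(r - 1)*(r^2 + 2*r) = r*(r - 4)*(r - 1)*(r + 2)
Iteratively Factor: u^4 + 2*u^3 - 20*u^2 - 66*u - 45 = (u - 5)*(u^3 + 7*u^2 + 15*u + 9) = (u - 5)*(u + 3)*(u^2 + 4*u + 3) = (u - 5)*(u + 3)^2*(u + 1)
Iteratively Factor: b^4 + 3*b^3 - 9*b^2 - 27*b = (b)*(b^3 + 3*b^2 - 9*b - 27) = b*(b + 3)*(b^2 - 9) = b*(b + 3)^2*(b - 3)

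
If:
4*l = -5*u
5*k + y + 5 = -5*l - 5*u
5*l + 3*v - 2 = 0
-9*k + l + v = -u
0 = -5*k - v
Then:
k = 2/335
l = 28/67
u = -112/335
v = -2/67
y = -365/67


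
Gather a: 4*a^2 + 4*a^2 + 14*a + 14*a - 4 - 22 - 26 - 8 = 8*a^2 + 28*a - 60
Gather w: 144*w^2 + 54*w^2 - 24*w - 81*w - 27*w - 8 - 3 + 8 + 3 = 198*w^2 - 132*w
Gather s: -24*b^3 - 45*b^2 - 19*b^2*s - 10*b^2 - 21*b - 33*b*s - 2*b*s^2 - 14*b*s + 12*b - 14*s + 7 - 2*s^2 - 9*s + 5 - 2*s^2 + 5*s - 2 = -24*b^3 - 55*b^2 - 9*b + s^2*(-2*b - 4) + s*(-19*b^2 - 47*b - 18) + 10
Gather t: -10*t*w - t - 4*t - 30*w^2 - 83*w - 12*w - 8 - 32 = t*(-10*w - 5) - 30*w^2 - 95*w - 40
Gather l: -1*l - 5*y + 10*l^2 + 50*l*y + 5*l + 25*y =10*l^2 + l*(50*y + 4) + 20*y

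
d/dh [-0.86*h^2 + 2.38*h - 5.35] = 2.38 - 1.72*h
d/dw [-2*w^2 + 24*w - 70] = 24 - 4*w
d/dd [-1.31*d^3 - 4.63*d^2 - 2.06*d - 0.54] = -3.93*d^2 - 9.26*d - 2.06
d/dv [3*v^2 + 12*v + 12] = 6*v + 12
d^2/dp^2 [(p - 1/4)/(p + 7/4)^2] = 128*(4*p - 17)/(4*p + 7)^4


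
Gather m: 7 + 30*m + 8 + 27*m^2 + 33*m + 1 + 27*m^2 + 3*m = 54*m^2 + 66*m + 16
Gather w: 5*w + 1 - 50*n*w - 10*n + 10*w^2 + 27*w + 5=-10*n + 10*w^2 + w*(32 - 50*n) + 6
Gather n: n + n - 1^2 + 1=2*n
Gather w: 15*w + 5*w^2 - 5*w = 5*w^2 + 10*w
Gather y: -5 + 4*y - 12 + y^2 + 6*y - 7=y^2 + 10*y - 24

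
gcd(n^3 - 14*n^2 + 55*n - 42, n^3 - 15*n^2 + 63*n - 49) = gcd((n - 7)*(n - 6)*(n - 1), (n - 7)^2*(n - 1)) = n^2 - 8*n + 7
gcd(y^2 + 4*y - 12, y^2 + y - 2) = 1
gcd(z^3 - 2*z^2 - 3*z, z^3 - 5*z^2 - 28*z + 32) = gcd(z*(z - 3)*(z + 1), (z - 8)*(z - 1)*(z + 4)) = 1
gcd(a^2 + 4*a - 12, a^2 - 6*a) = 1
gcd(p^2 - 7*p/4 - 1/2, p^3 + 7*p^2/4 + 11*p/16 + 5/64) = p + 1/4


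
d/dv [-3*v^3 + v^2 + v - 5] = -9*v^2 + 2*v + 1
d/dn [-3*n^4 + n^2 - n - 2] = -12*n^3 + 2*n - 1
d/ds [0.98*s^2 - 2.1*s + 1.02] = 1.96*s - 2.1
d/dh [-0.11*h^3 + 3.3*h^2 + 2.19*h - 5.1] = -0.33*h^2 + 6.6*h + 2.19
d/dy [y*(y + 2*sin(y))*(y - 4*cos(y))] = y*(y + 2*sin(y))*(4*sin(y) + 1) + y*(y - 4*cos(y))*(2*cos(y) + 1) + (y + 2*sin(y))*(y - 4*cos(y))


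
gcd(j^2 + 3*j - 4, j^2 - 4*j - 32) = j + 4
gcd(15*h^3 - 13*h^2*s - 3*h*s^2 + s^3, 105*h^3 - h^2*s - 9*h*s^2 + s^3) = -15*h^2 - 2*h*s + s^2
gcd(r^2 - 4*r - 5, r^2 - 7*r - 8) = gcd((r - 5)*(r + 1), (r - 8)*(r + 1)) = r + 1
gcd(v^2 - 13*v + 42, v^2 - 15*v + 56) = v - 7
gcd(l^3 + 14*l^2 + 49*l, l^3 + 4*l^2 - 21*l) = l^2 + 7*l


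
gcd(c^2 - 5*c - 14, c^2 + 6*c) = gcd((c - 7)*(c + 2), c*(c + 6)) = 1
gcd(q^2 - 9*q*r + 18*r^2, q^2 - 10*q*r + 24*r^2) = q - 6*r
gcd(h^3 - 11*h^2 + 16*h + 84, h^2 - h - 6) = h + 2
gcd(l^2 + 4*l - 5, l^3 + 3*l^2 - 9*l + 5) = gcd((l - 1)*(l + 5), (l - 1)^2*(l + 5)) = l^2 + 4*l - 5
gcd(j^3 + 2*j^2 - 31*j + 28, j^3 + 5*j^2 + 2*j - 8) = j - 1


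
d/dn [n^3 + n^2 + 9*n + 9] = 3*n^2 + 2*n + 9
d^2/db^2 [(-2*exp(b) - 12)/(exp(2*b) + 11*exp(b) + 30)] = 2*(5 - exp(b))*exp(b)/(exp(3*b) + 15*exp(2*b) + 75*exp(b) + 125)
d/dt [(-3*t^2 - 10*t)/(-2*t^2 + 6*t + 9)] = 2*(-19*t^2 - 27*t - 45)/(4*t^4 - 24*t^3 + 108*t + 81)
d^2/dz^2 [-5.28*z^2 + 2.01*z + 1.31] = -10.5600000000000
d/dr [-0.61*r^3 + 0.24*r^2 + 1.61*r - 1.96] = -1.83*r^2 + 0.48*r + 1.61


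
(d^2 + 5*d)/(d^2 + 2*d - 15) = d/(d - 3)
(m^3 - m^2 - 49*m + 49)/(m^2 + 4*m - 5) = (m^2 - 49)/(m + 5)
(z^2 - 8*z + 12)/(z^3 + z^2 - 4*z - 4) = (z - 6)/(z^2 + 3*z + 2)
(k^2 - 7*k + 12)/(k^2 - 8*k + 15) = (k - 4)/(k - 5)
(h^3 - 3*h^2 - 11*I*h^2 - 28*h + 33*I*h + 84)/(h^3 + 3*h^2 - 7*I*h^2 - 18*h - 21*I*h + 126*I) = (h - 4*I)/(h + 6)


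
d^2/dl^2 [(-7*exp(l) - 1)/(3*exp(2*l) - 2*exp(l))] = (-63*exp(3*l) - 78*exp(2*l) + 18*exp(l) - 4)*exp(-l)/(27*exp(3*l) - 54*exp(2*l) + 36*exp(l) - 8)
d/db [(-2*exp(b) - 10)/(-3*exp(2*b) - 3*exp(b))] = 2*(-exp(2*b) - 10*exp(b) - 5)*exp(-b)/(3*(exp(2*b) + 2*exp(b) + 1))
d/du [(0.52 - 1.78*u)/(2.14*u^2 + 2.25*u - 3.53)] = (3.8092*u^2 - 2.2256*u + 5.1134)/(4.5796*u^4 + 9.63*u^3 - 10.0459*u^2 - 15.885*u + 12.4609)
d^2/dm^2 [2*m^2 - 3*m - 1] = 4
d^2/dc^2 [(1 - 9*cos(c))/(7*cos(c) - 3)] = 20*(-7*sin(c)^2 + 3*cos(c) - 7)/(7*cos(c) - 3)^3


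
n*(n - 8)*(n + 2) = n^3 - 6*n^2 - 16*n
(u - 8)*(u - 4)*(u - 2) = u^3 - 14*u^2 + 56*u - 64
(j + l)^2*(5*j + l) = 5*j^3 + 11*j^2*l + 7*j*l^2 + l^3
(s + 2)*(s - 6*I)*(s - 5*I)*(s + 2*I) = s^4 + 2*s^3 - 9*I*s^3 - 8*s^2 - 18*I*s^2 - 16*s - 60*I*s - 120*I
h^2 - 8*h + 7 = (h - 7)*(h - 1)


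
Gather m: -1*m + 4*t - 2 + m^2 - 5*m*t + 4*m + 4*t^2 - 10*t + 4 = m^2 + m*(3 - 5*t) + 4*t^2 - 6*t + 2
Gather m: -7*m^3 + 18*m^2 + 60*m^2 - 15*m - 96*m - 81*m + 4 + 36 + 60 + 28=-7*m^3 + 78*m^2 - 192*m + 128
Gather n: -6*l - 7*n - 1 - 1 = -6*l - 7*n - 2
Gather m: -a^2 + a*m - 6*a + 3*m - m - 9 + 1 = -a^2 - 6*a + m*(a + 2) - 8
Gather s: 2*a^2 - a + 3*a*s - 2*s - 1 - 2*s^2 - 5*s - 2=2*a^2 - a - 2*s^2 + s*(3*a - 7) - 3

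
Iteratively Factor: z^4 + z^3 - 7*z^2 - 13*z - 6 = (z + 2)*(z^3 - z^2 - 5*z - 3) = (z + 1)*(z + 2)*(z^2 - 2*z - 3) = (z + 1)^2*(z + 2)*(z - 3)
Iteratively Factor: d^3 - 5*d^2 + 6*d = (d - 2)*(d^2 - 3*d) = d*(d - 2)*(d - 3)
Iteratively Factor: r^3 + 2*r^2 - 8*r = (r)*(r^2 + 2*r - 8) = r*(r - 2)*(r + 4)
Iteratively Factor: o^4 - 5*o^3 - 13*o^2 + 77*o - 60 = (o - 5)*(o^3 - 13*o + 12) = (o - 5)*(o + 4)*(o^2 - 4*o + 3) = (o - 5)*(o - 3)*(o + 4)*(o - 1)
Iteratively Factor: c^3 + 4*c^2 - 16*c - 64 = (c + 4)*(c^2 - 16) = (c - 4)*(c + 4)*(c + 4)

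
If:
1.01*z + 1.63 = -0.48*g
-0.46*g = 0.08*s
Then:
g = -2.10416666666667*z - 3.39583333333333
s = 12.0989583333333*z + 19.5260416666667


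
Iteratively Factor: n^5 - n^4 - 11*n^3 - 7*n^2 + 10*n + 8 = (n + 2)*(n^4 - 3*n^3 - 5*n^2 + 3*n + 4) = (n + 1)*(n + 2)*(n^3 - 4*n^2 - n + 4) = (n + 1)^2*(n + 2)*(n^2 - 5*n + 4) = (n - 1)*(n + 1)^2*(n + 2)*(n - 4)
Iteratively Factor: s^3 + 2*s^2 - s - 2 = (s + 2)*(s^2 - 1) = (s - 1)*(s + 2)*(s + 1)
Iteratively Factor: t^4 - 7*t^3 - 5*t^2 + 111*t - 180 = (t - 3)*(t^3 - 4*t^2 - 17*t + 60) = (t - 5)*(t - 3)*(t^2 + t - 12) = (t - 5)*(t - 3)*(t + 4)*(t - 3)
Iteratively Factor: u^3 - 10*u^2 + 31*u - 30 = (u - 5)*(u^2 - 5*u + 6) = (u - 5)*(u - 3)*(u - 2)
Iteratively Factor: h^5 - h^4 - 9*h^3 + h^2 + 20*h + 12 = (h - 3)*(h^4 + 2*h^3 - 3*h^2 - 8*h - 4) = (h - 3)*(h + 1)*(h^3 + h^2 - 4*h - 4) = (h - 3)*(h + 1)*(h + 2)*(h^2 - h - 2) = (h - 3)*(h - 2)*(h + 1)*(h + 2)*(h + 1)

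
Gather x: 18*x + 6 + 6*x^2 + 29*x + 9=6*x^2 + 47*x + 15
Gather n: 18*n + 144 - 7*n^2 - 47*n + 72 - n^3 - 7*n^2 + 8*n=-n^3 - 14*n^2 - 21*n + 216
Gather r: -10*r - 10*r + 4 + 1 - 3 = 2 - 20*r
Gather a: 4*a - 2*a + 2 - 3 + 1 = 2*a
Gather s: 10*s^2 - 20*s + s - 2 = 10*s^2 - 19*s - 2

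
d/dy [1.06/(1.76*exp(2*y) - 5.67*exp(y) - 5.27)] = (6.0102 - 3.7312*exp(y))*exp(y)/(-1.76*exp(2*y) + 5.67*exp(y) + 5.27)^2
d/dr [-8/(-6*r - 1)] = -48/(6*r + 1)^2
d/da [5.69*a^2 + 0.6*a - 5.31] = 11.38*a + 0.6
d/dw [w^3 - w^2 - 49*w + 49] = 3*w^2 - 2*w - 49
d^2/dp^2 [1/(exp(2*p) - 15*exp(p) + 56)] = ((15 - 4*exp(p))*(exp(2*p) - 15*exp(p) + 56) + 2*(2*exp(p) - 15)^2*exp(p))*exp(p)/(exp(2*p) - 15*exp(p) + 56)^3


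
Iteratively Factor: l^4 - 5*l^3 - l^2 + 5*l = (l - 5)*(l^3 - l) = (l - 5)*(l - 1)*(l^2 + l) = l*(l - 5)*(l - 1)*(l + 1)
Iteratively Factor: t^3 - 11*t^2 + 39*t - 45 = (t - 5)*(t^2 - 6*t + 9) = (t - 5)*(t - 3)*(t - 3)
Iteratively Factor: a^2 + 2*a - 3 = (a + 3)*(a - 1)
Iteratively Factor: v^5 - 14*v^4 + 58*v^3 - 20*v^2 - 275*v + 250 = (v - 5)*(v^4 - 9*v^3 + 13*v^2 + 45*v - 50) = (v - 5)^2*(v^3 - 4*v^2 - 7*v + 10) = (v - 5)^3*(v^2 + v - 2) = (v - 5)^3*(v + 2)*(v - 1)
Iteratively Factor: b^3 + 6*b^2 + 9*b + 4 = (b + 1)*(b^2 + 5*b + 4) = (b + 1)*(b + 4)*(b + 1)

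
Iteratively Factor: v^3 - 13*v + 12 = (v + 4)*(v^2 - 4*v + 3) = (v - 1)*(v + 4)*(v - 3)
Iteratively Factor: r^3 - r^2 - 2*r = (r - 2)*(r^2 + r) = r*(r - 2)*(r + 1)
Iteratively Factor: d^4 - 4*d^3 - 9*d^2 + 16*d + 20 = (d + 2)*(d^3 - 6*d^2 + 3*d + 10) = (d - 2)*(d + 2)*(d^2 - 4*d - 5) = (d - 5)*(d - 2)*(d + 2)*(d + 1)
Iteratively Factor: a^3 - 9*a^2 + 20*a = (a)*(a^2 - 9*a + 20) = a*(a - 5)*(a - 4)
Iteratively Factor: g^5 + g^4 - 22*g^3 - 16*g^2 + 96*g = (g + 4)*(g^4 - 3*g^3 - 10*g^2 + 24*g) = (g - 4)*(g + 4)*(g^3 + g^2 - 6*g) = (g - 4)*(g + 3)*(g + 4)*(g^2 - 2*g) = (g - 4)*(g - 2)*(g + 3)*(g + 4)*(g)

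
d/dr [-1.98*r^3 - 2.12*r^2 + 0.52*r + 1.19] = -5.94*r^2 - 4.24*r + 0.52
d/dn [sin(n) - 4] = cos(n)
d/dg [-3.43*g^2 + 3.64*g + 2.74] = 3.64 - 6.86*g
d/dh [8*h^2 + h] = 16*h + 1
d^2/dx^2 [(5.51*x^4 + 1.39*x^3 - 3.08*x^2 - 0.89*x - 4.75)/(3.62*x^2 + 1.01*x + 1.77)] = (144.410488*x^6 + 120.873972*x^5 + 245.55315*x^4 + 141.823298*x^3 - 33.0098819999998*x^2 - 43.857798*x + 35.062792)/(47.437928*x^6 + 39.706332*x^5 + 80.66265*x^4 + 39.859145*x^3 + 39.440025*x^2 + 9.492687*x + 5.545233)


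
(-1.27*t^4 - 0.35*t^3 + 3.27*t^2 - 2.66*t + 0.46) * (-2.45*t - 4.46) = 3.1115*t^5 + 6.5217*t^4 - 6.4505*t^3 - 8.0672*t^2 + 10.7366*t - 2.0516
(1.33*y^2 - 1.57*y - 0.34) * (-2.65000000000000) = -3.5245*y^2 + 4.1605*y + 0.901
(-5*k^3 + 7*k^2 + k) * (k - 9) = -5*k^4 + 52*k^3 - 62*k^2 - 9*k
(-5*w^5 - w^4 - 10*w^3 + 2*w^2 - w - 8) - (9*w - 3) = -5*w^5 - w^4 - 10*w^3 + 2*w^2 - 10*w - 5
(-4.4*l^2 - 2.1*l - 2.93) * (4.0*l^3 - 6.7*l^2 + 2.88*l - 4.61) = -17.6*l^5 + 21.08*l^4 - 10.322*l^3 + 33.867*l^2 + 1.2426*l + 13.5073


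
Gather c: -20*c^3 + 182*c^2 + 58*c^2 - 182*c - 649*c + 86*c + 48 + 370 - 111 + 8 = -20*c^3 + 240*c^2 - 745*c + 315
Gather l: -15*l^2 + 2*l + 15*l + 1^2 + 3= -15*l^2 + 17*l + 4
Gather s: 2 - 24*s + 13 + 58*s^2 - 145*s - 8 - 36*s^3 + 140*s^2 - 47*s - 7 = -36*s^3 + 198*s^2 - 216*s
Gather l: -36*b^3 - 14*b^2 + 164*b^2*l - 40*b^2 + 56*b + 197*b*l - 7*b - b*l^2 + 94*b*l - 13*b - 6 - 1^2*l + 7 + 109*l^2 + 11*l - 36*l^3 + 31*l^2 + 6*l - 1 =-36*b^3 - 54*b^2 + 36*b - 36*l^3 + l^2*(140 - b) + l*(164*b^2 + 291*b + 16)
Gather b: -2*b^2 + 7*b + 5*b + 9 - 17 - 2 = -2*b^2 + 12*b - 10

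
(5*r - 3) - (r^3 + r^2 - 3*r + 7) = -r^3 - r^2 + 8*r - 10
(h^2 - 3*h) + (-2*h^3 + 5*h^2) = -2*h^3 + 6*h^2 - 3*h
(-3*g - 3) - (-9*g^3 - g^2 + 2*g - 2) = 9*g^3 + g^2 - 5*g - 1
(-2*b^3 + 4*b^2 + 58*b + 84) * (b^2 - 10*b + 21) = -2*b^5 + 24*b^4 - 24*b^3 - 412*b^2 + 378*b + 1764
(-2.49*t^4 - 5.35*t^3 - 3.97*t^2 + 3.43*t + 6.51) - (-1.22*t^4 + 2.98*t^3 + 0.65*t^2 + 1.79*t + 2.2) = -1.27*t^4 - 8.33*t^3 - 4.62*t^2 + 1.64*t + 4.31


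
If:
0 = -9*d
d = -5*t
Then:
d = 0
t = 0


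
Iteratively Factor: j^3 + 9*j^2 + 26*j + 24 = (j + 3)*(j^2 + 6*j + 8) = (j + 3)*(j + 4)*(j + 2)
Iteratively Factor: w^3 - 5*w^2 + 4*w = (w - 4)*(w^2 - w) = (w - 4)*(w - 1)*(w)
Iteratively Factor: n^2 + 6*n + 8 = (n + 4)*(n + 2)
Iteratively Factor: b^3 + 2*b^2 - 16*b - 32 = (b + 2)*(b^2 - 16) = (b + 2)*(b + 4)*(b - 4)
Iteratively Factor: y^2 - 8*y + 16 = (y - 4)*(y - 4)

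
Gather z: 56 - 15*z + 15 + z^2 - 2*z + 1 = z^2 - 17*z + 72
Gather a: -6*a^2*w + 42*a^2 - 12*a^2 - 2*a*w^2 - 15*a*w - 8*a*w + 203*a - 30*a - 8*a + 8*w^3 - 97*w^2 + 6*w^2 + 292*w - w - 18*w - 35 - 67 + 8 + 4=a^2*(30 - 6*w) + a*(-2*w^2 - 23*w + 165) + 8*w^3 - 91*w^2 + 273*w - 90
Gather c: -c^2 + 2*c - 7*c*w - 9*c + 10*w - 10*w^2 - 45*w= -c^2 + c*(-7*w - 7) - 10*w^2 - 35*w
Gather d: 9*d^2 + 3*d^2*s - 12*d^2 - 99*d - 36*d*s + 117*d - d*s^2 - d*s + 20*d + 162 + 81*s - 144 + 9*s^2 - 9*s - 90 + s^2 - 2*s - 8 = d^2*(3*s - 3) + d*(-s^2 - 37*s + 38) + 10*s^2 + 70*s - 80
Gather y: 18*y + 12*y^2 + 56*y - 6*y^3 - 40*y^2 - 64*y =-6*y^3 - 28*y^2 + 10*y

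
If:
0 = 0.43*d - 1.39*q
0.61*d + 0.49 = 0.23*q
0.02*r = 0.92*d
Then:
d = -0.91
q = -0.28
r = -41.83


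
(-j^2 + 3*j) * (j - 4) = -j^3 + 7*j^2 - 12*j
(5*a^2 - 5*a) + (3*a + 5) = 5*a^2 - 2*a + 5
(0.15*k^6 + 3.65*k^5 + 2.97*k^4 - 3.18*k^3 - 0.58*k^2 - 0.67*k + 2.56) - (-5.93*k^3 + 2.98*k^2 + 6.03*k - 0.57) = 0.15*k^6 + 3.65*k^5 + 2.97*k^4 + 2.75*k^3 - 3.56*k^2 - 6.7*k + 3.13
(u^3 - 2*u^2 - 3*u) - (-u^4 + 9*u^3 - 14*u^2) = u^4 - 8*u^3 + 12*u^2 - 3*u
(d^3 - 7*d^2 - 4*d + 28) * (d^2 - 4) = d^5 - 7*d^4 - 8*d^3 + 56*d^2 + 16*d - 112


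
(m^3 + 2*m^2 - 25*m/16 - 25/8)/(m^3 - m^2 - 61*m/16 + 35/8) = (4*m + 5)/(4*m - 7)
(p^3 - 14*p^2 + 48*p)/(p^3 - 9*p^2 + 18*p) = (p - 8)/(p - 3)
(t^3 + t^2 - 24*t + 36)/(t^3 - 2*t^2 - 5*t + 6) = (t^2 + 4*t - 12)/(t^2 + t - 2)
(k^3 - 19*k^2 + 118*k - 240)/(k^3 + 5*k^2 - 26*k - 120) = (k^2 - 14*k + 48)/(k^2 + 10*k + 24)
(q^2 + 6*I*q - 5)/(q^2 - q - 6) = (-q^2 - 6*I*q + 5)/(-q^2 + q + 6)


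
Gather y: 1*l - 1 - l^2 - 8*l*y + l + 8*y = -l^2 + 2*l + y*(8 - 8*l) - 1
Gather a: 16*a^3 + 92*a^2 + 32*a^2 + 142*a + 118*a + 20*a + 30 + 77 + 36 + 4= 16*a^3 + 124*a^2 + 280*a + 147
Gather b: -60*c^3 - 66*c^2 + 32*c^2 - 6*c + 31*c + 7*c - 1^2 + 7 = -60*c^3 - 34*c^2 + 32*c + 6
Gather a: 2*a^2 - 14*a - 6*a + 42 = 2*a^2 - 20*a + 42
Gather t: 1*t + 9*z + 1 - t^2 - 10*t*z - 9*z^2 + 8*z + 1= -t^2 + t*(1 - 10*z) - 9*z^2 + 17*z + 2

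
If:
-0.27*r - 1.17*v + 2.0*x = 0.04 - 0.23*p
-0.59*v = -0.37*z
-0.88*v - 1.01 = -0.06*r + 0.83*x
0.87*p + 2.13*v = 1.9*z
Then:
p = 0.648548607052406*z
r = -15.2633602279275*z - 19.7233429394813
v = 0.627118644067797*z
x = -1.76827231380158*z - 2.64265129682997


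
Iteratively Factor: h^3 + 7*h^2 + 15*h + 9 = (h + 3)*(h^2 + 4*h + 3) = (h + 3)^2*(h + 1)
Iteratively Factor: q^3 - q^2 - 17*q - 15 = (q + 1)*(q^2 - 2*q - 15) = (q + 1)*(q + 3)*(q - 5)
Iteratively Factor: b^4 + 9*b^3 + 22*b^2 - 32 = (b + 2)*(b^3 + 7*b^2 + 8*b - 16) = (b + 2)*(b + 4)*(b^2 + 3*b - 4) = (b - 1)*(b + 2)*(b + 4)*(b + 4)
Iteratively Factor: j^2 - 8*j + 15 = (j - 5)*(j - 3)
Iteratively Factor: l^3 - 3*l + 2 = (l - 1)*(l^2 + l - 2) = (l - 1)^2*(l + 2)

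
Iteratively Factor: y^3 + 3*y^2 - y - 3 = (y + 3)*(y^2 - 1) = (y + 1)*(y + 3)*(y - 1)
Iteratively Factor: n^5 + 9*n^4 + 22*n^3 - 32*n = (n)*(n^4 + 9*n^3 + 22*n^2 - 32) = n*(n + 2)*(n^3 + 7*n^2 + 8*n - 16) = n*(n + 2)*(n + 4)*(n^2 + 3*n - 4) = n*(n + 2)*(n + 4)^2*(n - 1)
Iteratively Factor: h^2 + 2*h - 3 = (h - 1)*(h + 3)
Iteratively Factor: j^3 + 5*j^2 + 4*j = (j + 4)*(j^2 + j) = (j + 1)*(j + 4)*(j)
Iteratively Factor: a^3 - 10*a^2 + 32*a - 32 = (a - 2)*(a^2 - 8*a + 16) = (a - 4)*(a - 2)*(a - 4)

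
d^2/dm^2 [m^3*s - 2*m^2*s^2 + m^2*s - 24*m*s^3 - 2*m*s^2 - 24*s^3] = 2*s*(3*m - 2*s + 1)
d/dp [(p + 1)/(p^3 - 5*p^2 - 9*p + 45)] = (p^3 - 5*p^2 - 9*p + (p + 1)*(-3*p^2 + 10*p + 9) + 45)/(p^3 - 5*p^2 - 9*p + 45)^2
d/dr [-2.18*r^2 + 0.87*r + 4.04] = 0.87 - 4.36*r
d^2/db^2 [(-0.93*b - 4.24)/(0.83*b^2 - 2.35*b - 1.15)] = ((0.93*b + 4.24)*(1.66*b - 2.35)*(3.32*b - 4.7) + (4.6314*b + 2.6674)*(-0.83*b^2 + 2.35*b + 1.15))/(-0.83*b^2 + 2.35*b + 1.15)^3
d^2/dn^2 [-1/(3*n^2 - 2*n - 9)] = 2*(-9*n^2 + 6*n + 4*(3*n - 1)^2 + 27)/(-3*n^2 + 2*n + 9)^3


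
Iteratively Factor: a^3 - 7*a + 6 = (a - 2)*(a^2 + 2*a - 3) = (a - 2)*(a - 1)*(a + 3)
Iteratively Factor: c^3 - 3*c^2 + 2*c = (c - 1)*(c^2 - 2*c) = (c - 2)*(c - 1)*(c)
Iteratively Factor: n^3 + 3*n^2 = (n)*(n^2 + 3*n) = n*(n + 3)*(n)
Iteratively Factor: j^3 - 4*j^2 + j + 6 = (j + 1)*(j^2 - 5*j + 6) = (j - 3)*(j + 1)*(j - 2)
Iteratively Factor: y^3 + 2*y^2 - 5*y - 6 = (y + 3)*(y^2 - y - 2) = (y - 2)*(y + 3)*(y + 1)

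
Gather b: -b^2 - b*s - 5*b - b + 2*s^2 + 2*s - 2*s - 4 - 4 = -b^2 + b*(-s - 6) + 2*s^2 - 8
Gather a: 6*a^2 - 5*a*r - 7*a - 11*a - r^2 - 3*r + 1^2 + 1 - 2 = 6*a^2 + a*(-5*r - 18) - r^2 - 3*r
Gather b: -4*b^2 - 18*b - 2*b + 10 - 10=-4*b^2 - 20*b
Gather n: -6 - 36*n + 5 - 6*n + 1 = -42*n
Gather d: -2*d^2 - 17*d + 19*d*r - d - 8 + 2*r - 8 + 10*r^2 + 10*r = -2*d^2 + d*(19*r - 18) + 10*r^2 + 12*r - 16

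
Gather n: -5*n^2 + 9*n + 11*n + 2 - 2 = -5*n^2 + 20*n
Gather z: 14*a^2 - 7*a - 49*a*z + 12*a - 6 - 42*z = 14*a^2 + 5*a + z*(-49*a - 42) - 6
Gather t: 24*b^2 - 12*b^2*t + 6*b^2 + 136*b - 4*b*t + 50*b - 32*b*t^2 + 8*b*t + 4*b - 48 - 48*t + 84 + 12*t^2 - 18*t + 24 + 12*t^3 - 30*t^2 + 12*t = 30*b^2 + 190*b + 12*t^3 + t^2*(-32*b - 18) + t*(-12*b^2 + 4*b - 54) + 60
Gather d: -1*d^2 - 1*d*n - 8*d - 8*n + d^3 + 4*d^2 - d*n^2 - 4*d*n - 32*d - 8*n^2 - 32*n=d^3 + 3*d^2 + d*(-n^2 - 5*n - 40) - 8*n^2 - 40*n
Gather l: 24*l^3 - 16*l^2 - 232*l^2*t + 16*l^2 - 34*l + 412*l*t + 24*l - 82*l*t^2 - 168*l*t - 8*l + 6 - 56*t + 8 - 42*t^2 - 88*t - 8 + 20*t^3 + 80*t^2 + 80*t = 24*l^3 - 232*l^2*t + l*(-82*t^2 + 244*t - 18) + 20*t^3 + 38*t^2 - 64*t + 6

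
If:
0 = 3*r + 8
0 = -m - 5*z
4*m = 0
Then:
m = 0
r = -8/3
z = 0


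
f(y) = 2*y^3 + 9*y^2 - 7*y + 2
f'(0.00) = -7.00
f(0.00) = 2.00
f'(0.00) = -7.00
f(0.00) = 2.00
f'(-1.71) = -20.24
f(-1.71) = 30.29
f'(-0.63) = -15.96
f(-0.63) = 9.48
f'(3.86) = 151.88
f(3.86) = 224.10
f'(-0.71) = -16.76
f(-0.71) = 10.79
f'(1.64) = 38.66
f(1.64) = 23.55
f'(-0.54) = -14.97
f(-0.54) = 8.09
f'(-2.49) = -14.62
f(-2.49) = 44.35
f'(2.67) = 83.83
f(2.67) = 85.54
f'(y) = 6*y^2 + 18*y - 7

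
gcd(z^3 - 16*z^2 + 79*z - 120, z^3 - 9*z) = z - 3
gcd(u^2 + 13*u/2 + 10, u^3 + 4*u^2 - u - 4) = u + 4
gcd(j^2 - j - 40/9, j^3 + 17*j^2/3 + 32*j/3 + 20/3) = j + 5/3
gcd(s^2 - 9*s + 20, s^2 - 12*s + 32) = s - 4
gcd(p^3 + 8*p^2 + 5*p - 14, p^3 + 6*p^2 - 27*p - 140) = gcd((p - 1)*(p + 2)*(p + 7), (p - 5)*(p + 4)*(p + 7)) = p + 7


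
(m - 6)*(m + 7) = m^2 + m - 42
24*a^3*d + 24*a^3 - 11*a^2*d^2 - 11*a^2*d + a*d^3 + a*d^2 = (-8*a + d)*(-3*a + d)*(a*d + a)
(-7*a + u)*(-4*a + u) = 28*a^2 - 11*a*u + u^2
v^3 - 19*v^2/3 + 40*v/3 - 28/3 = (v - 7/3)*(v - 2)^2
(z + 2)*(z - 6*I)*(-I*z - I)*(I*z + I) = z^4 + 4*z^3 - 6*I*z^3 + 5*z^2 - 24*I*z^2 + 2*z - 30*I*z - 12*I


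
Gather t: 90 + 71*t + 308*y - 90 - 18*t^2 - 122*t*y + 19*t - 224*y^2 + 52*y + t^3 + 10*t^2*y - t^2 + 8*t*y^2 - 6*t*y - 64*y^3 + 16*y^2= t^3 + t^2*(10*y - 19) + t*(8*y^2 - 128*y + 90) - 64*y^3 - 208*y^2 + 360*y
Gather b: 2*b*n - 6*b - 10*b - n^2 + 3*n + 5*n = b*(2*n - 16) - n^2 + 8*n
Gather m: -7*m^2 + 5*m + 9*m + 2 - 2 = -7*m^2 + 14*m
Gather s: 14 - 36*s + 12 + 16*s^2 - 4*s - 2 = 16*s^2 - 40*s + 24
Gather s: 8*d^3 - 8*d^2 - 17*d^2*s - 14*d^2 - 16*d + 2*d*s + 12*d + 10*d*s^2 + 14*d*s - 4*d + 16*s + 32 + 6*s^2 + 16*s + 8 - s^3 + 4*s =8*d^3 - 22*d^2 - 8*d - s^3 + s^2*(10*d + 6) + s*(-17*d^2 + 16*d + 36) + 40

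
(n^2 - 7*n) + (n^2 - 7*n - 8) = 2*n^2 - 14*n - 8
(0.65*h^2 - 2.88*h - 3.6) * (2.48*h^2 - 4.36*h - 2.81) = 1.612*h^4 - 9.9764*h^3 + 1.8023*h^2 + 23.7888*h + 10.116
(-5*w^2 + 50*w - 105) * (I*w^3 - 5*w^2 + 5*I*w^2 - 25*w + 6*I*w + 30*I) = -5*I*w^5 + 25*w^4 + 25*I*w^4 - 125*w^3 + 115*I*w^3 - 725*w^2 - 375*I*w^2 + 2625*w + 870*I*w - 3150*I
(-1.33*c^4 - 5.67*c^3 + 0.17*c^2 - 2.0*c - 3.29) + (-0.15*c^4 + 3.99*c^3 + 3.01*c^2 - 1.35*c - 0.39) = -1.48*c^4 - 1.68*c^3 + 3.18*c^2 - 3.35*c - 3.68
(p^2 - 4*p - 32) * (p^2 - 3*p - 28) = p^4 - 7*p^3 - 48*p^2 + 208*p + 896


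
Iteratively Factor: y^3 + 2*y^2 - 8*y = (y - 2)*(y^2 + 4*y) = (y - 2)*(y + 4)*(y)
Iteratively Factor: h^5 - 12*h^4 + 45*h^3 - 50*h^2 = (h - 5)*(h^4 - 7*h^3 + 10*h^2) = h*(h - 5)*(h^3 - 7*h^2 + 10*h) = h^2*(h - 5)*(h^2 - 7*h + 10) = h^2*(h - 5)^2*(h - 2)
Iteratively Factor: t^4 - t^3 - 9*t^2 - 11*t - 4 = (t + 1)*(t^3 - 2*t^2 - 7*t - 4) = (t - 4)*(t + 1)*(t^2 + 2*t + 1) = (t - 4)*(t + 1)^2*(t + 1)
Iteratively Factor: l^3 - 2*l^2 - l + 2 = (l - 2)*(l^2 - 1) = (l - 2)*(l - 1)*(l + 1)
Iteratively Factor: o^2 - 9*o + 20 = (o - 4)*(o - 5)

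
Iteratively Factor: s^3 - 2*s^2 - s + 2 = (s - 2)*(s^2 - 1) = (s - 2)*(s - 1)*(s + 1)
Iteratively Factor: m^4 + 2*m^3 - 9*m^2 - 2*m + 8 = (m - 1)*(m^3 + 3*m^2 - 6*m - 8) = (m - 1)*(m + 1)*(m^2 + 2*m - 8) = (m - 1)*(m + 1)*(m + 4)*(m - 2)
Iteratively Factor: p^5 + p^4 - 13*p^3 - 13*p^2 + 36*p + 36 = (p + 2)*(p^4 - p^3 - 11*p^2 + 9*p + 18) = (p - 2)*(p + 2)*(p^3 + p^2 - 9*p - 9) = (p - 2)*(p + 1)*(p + 2)*(p^2 - 9) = (p - 3)*(p - 2)*(p + 1)*(p + 2)*(p + 3)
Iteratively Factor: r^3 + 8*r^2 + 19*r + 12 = (r + 1)*(r^2 + 7*r + 12) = (r + 1)*(r + 4)*(r + 3)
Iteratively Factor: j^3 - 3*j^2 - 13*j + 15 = (j - 5)*(j^2 + 2*j - 3) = (j - 5)*(j + 3)*(j - 1)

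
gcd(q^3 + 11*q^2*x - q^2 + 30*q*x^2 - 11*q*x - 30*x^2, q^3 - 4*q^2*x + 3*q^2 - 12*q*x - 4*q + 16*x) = q - 1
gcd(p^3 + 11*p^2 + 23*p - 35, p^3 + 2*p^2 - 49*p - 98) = p + 7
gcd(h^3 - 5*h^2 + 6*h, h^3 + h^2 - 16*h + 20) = h - 2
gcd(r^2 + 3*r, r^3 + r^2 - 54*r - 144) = r + 3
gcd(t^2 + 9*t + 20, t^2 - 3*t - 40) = t + 5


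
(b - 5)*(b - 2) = b^2 - 7*b + 10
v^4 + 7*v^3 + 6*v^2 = v^2*(v + 1)*(v + 6)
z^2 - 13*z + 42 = (z - 7)*(z - 6)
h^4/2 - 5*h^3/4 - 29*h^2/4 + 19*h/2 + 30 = (h/2 + 1)*(h - 4)*(h - 3)*(h + 5/2)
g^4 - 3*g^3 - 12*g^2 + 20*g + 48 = (g - 4)*(g - 3)*(g + 2)^2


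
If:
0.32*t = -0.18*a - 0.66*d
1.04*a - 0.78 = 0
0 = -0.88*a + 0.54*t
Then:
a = 0.75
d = -0.80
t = 1.22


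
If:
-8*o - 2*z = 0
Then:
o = -z/4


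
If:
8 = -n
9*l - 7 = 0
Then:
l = 7/9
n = -8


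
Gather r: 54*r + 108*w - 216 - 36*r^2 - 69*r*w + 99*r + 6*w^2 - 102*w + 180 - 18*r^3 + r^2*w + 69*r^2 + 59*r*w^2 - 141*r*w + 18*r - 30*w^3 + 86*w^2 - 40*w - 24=-18*r^3 + r^2*(w + 33) + r*(59*w^2 - 210*w + 171) - 30*w^3 + 92*w^2 - 34*w - 60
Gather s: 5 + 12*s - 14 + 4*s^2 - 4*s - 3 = 4*s^2 + 8*s - 12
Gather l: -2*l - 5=-2*l - 5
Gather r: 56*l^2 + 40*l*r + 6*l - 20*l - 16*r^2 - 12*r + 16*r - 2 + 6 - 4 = 56*l^2 - 14*l - 16*r^2 + r*(40*l + 4)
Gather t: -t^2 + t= -t^2 + t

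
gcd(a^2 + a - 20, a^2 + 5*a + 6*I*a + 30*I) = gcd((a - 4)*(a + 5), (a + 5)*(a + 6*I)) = a + 5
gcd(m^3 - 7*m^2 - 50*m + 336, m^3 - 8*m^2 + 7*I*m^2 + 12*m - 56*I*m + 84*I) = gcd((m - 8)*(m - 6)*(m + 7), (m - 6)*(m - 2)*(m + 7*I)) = m - 6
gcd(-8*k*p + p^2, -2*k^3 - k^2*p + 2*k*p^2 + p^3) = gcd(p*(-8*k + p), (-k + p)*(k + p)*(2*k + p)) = 1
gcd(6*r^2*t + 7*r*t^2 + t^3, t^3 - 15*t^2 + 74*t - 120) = 1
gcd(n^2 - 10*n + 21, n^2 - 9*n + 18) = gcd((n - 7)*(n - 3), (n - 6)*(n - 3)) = n - 3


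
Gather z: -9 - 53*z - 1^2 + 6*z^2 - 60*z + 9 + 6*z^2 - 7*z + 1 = 12*z^2 - 120*z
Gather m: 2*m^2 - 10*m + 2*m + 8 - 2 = 2*m^2 - 8*m + 6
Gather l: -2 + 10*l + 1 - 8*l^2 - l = -8*l^2 + 9*l - 1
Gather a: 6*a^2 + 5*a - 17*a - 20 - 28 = 6*a^2 - 12*a - 48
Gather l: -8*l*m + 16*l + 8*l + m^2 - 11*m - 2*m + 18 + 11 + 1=l*(24 - 8*m) + m^2 - 13*m + 30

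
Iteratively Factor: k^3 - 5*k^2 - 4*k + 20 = (k - 2)*(k^2 - 3*k - 10) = (k - 2)*(k + 2)*(k - 5)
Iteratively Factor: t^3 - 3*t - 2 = (t + 1)*(t^2 - t - 2) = (t + 1)^2*(t - 2)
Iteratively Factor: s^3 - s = (s)*(s^2 - 1) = s*(s + 1)*(s - 1)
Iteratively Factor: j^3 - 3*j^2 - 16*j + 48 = (j - 4)*(j^2 + j - 12) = (j - 4)*(j - 3)*(j + 4)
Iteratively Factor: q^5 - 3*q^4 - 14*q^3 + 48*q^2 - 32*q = (q)*(q^4 - 3*q^3 - 14*q^2 + 48*q - 32) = q*(q - 4)*(q^3 + q^2 - 10*q + 8) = q*(q - 4)*(q - 2)*(q^2 + 3*q - 4) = q*(q - 4)*(q - 2)*(q + 4)*(q - 1)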